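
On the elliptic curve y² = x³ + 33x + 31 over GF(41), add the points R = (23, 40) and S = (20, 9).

(0, 20)

(23, 40) + (20, 9). λ = (9 - 40)/(20 - 23) ≡ 10/38 mod 41. 38⁻¹ ≡ 27 (mod 41) since 38·27 = 1026 ≡ 1, so λ ≡ 24.
  x = λ² - 23 - 20 = 576 - 43 ≡ 0; y = λ·(23 - 0) - 40 ≡ 20. → (0, 20)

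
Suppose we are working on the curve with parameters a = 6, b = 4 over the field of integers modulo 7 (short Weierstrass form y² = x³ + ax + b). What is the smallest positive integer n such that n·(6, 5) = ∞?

10

2P: tangent at (6, 5): λ = (3·6² + 6)/(2·5) ≡ 2/3. 3⁻¹ ≡ 5 (mod 7) since 3·5 = 15 ≡ 1, so λ ≡ 2·5 ≡ 3.
  x = λ² - 6 - 6 = 9 - 12 ≡ 4; y = λ·(6 - 4) - 5 ≡ 1. → (4, 1)
3P: (4, 1) + (6, 5). λ = (5 - 1)/(6 - 4) ≡ 4/2 mod 7. 2⁻¹ ≡ 4 (mod 7), so λ ≡ 2.
  x = λ² - 4 - 6 = 4 - 10 ≡ 1; y = λ·(4 - 1) - 1 ≡ 5. → (1, 5)
4P: (1, 5) + (6, 5). λ = (5 - 5)/(6 - 1) ≡ 0/5 mod 7. 5⁻¹ ≡ 3 (mod 7), so λ ≡ 0.
  x = λ² - 1 - 6 = 0 - 7 ≡ 0; y = λ·(1 - 0) - 5 ≡ 2. → (0, 2)
5P: (0, 2) + (6, 5). λ = (5 - 2)/(6 - 0) ≡ 3/6 mod 7. 6⁻¹ ≡ 6 (mod 7) since 6·6 = 36 ≡ 1, so λ ≡ 4.
  x = λ² - 0 - 6 = 16 - 6 ≡ 3; y = λ·(0 - 3) - 2 ≡ 0. → (3, 0)
6P: (3, 0) + (6, 5). λ = (5 - 0)/(6 - 3) ≡ 5/3 mod 7. 3⁻¹ ≡ 5 (mod 7) since 3·5 = 15 ≡ 1, so λ ≡ 4.
  x = λ² - 3 - 6 = 16 - 9 ≡ 0; y = λ·(3 - 0) - 0 ≡ 5. → (0, 5)
7P: (0, 5) + (6, 5). λ = (5 - 5)/(6 - 0) ≡ 0/6 mod 7. 6⁻¹ ≡ 6 (mod 7) since 6·6 = 36 ≡ 1, so λ ≡ 0.
  x = λ² - 0 - 6 = 0 - 6 ≡ 1; y = λ·(0 - 1) - 5 ≡ 2. → (1, 2)
8P: (1, 2) + (6, 5). λ = (5 - 2)/(6 - 1) ≡ 3/5 mod 7. 5⁻¹ ≡ 3 (mod 7), so λ ≡ 2.
  x = λ² - 1 - 6 = 4 - 7 ≡ 4; y = λ·(1 - 4) - 2 ≡ 6. → (4, 6)
9P: (4, 6) + (6, 5). λ = (5 - 6)/(6 - 4) ≡ 6/2 mod 7. 2⁻¹ ≡ 4 (mod 7), so λ ≡ 3.
  x = λ² - 4 - 6 = 9 - 10 ≡ 6; y = λ·(4 - 6) - 6 ≡ 2. → (6, 2)
10P: (6, 2) + (6, 5): same x and y₁ ≡ -y₂, so the sum is ∞.
10P = ∞, so the order is 10.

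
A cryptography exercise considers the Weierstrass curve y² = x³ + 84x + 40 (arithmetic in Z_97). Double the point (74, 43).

tangent at (74, 43): λ = (3·74² + 84)/(2·43) ≡ 22/86. 86⁻¹ ≡ 44 (mod 97) since 86·44 = 3784 ≡ 1, so λ ≡ 22·44 ≡ 95.
  x = λ² - 74 - 74 = 9025 - 148 ≡ 50; y = λ·(74 - 50) - 43 ≡ 6. → (50, 6)

(50, 6)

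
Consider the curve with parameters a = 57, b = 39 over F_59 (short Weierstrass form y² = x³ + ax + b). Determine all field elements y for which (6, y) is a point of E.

19, 40

x³ + 57x + 39 = 597 ≡ 7 (mod 59).
Square roots of 7 mod 59: 19 and 40 (since 19² = 361 ≡ 7).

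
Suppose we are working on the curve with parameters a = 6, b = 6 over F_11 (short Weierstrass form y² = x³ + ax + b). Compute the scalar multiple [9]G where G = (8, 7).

Repeated addition: build up to 9G.
2G: tangent at (8, 7): λ = (3·8² + 6)/(2·7) ≡ 0/3. 3⁻¹ ≡ 4 (mod 11), so λ ≡ 0·4 ≡ 0.
  x = λ² - 8 - 8 = 0 - 16 ≡ 6; y = λ·(8 - 6) - 7 ≡ 4. → (6, 4)
3G: (6, 4) + (8, 7). λ = (7 - 4)/(8 - 6) ≡ 3/2 mod 11. 2⁻¹ ≡ 6 (mod 11) since 2·6 = 12 ≡ 1, so λ ≡ 7.
  x = λ² - 6 - 8 = 49 - 14 ≡ 2; y = λ·(6 - 2) - 4 ≡ 2. → (2, 2)
4G: (2, 2) + (8, 7). λ = (7 - 2)/(8 - 2) ≡ 5/6 mod 11. 6⁻¹ ≡ 2 (mod 11) since 6·2 = 12 ≡ 1, so λ ≡ 10.
  x = λ² - 2 - 8 = 100 - 10 ≡ 2; y = λ·(2 - 2) - 2 ≡ 9. → (2, 9)
5G: (2, 9) + (8, 7). λ = (7 - 9)/(8 - 2) ≡ 9/6 mod 11. 6⁻¹ ≡ 2 (mod 11), so λ ≡ 7.
  x = λ² - 2 - 8 = 49 - 10 ≡ 6; y = λ·(2 - 6) - 9 ≡ 7. → (6, 7)
6G: (6, 7) + (8, 7). λ = (7 - 7)/(8 - 6) ≡ 0/2 mod 11. 2⁻¹ ≡ 6 (mod 11), so λ ≡ 0.
  x = λ² - 6 - 8 = 0 - 14 ≡ 8; y = λ·(6 - 8) - 7 ≡ 4. → (8, 4)
7G: (8, 4) + (8, 7): same x and y₁ ≡ -y₂, so the sum is ∞.
8G: ∞ + (8, 7) = (8, 7) (identity).
9G: tangent at (8, 7): λ = (3·8² + 6)/(2·7) ≡ 0/3. 3⁻¹ ≡ 4 (mod 11), so λ ≡ 0·4 ≡ 0.
  x = λ² - 8 - 8 = 0 - 16 ≡ 6; y = λ·(8 - 6) - 7 ≡ 4. → (6, 4)

(6, 4)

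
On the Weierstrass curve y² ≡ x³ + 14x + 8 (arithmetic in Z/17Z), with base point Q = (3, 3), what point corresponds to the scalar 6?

(10, 14)

Double-and-add on 6 = (110)₂. Start with Q = (3, 3) for the leading 1-bit.
double: tangent at (3, 3): λ = (3·3² + 14)/(2·3) ≡ 7/6. 6⁻¹ ≡ 3 (mod 17) since 6·3 = 18 ≡ 1, so λ ≡ 7·3 ≡ 4.
  x = λ² - 3 - 3 = 16 - 6 ≡ 10; y = λ·(3 - 10) - 3 ≡ 3. → (10, 3)
add Q: (10, 3) + (3, 3). λ = (3 - 3)/(3 - 10) ≡ 0/10 mod 17. 10⁻¹ ≡ 12 (mod 17) since 10·12 = 120 ≡ 1, so λ ≡ 0.
  x = λ² - 10 - 3 = 0 - 13 ≡ 4; y = λ·(10 - 4) - 3 ≡ 14. → (4, 14)
double: tangent at (4, 14): λ = (3·4² + 14)/(2·14) ≡ 11/11. 11⁻¹ ≡ 14 (mod 17), so λ ≡ 11·14 ≡ 1.
  x = λ² - 4 - 4 = 1 - 8 ≡ 10; y = λ·(4 - 10) - 14 ≡ 14. → (10, 14)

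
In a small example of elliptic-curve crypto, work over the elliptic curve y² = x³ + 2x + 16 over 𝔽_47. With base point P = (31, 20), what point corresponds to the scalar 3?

Repeated addition: build up to 3P.
2P: tangent at (31, 20): λ = (3·31² + 2)/(2·20) ≡ 18/40. 40⁻¹ ≡ 20 (mod 47), so λ ≡ 18·20 ≡ 31.
  x = λ² - 31 - 31 = 961 - 62 ≡ 6; y = λ·(31 - 6) - 20 ≡ 3. → (6, 3)
3P: (6, 3) + (31, 20). λ = (20 - 3)/(31 - 6) ≡ 17/25 mod 47. 25⁻¹ ≡ 32 (mod 47), so λ ≡ 27.
  x = λ² - 6 - 31 = 729 - 37 ≡ 34; y = λ·(6 - 34) - 3 ≡ 40. → (34, 40)

(34, 40)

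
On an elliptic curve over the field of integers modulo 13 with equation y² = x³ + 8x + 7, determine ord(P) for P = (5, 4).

11

2P: tangent at (5, 4): λ = (3·5² + 8)/(2·4) ≡ 5/8. 8⁻¹ ≡ 5 (mod 13), so λ ≡ 5·5 ≡ 12.
  x = λ² - 5 - 5 = 144 - 10 ≡ 4; y = λ·(5 - 4) - 4 ≡ 8. → (4, 8)
3P: (4, 8) + (5, 4). λ = (4 - 8)/(5 - 4) ≡ 9/1 mod 13. 1⁻¹ ≡ 1 (mod 13), so λ ≡ 9.
  x = λ² - 4 - 5 = 81 - 9 ≡ 7; y = λ·(4 - 7) - 8 ≡ 4. → (7, 4)
4P: (7, 4) + (5, 4). λ = (4 - 4)/(5 - 7) ≡ 0/11 mod 13. 11⁻¹ ≡ 6 (mod 13) since 11·6 = 66 ≡ 1, so λ ≡ 0.
  x = λ² - 7 - 5 = 0 - 12 ≡ 1; y = λ·(7 - 1) - 4 ≡ 9. → (1, 9)
5P: (1, 9) + (5, 4). λ = (4 - 9)/(5 - 1) ≡ 8/4 mod 13. 4⁻¹ ≡ 10 (mod 13), so λ ≡ 2.
  x = λ² - 1 - 5 = 4 - 6 ≡ 11; y = λ·(1 - 11) - 9 ≡ 10. → (11, 10)
6P: (11, 10) + (5, 4). λ = (4 - 10)/(5 - 11) ≡ 7/7 mod 13. 7⁻¹ ≡ 2 (mod 13) since 7·2 = 14 ≡ 1, so λ ≡ 1.
  x = λ² - 11 - 5 = 1 - 16 ≡ 11; y = λ·(11 - 11) - 10 ≡ 3. → (11, 3)
7P: (11, 3) + (5, 4). λ = (4 - 3)/(5 - 11) ≡ 1/7 mod 13. 7⁻¹ ≡ 2 (mod 13) since 7·2 = 14 ≡ 1, so λ ≡ 2.
  x = λ² - 11 - 5 = 4 - 16 ≡ 1; y = λ·(11 - 1) - 3 ≡ 4. → (1, 4)
8P: (1, 4) + (5, 4). λ = (4 - 4)/(5 - 1) ≡ 0/4 mod 13. 4⁻¹ ≡ 10 (mod 13) since 4·10 = 40 ≡ 1, so λ ≡ 0.
  x = λ² - 1 - 5 = 0 - 6 ≡ 7; y = λ·(1 - 7) - 4 ≡ 9. → (7, 9)
9P: (7, 9) + (5, 4). λ = (4 - 9)/(5 - 7) ≡ 8/11 mod 13. 11⁻¹ ≡ 6 (mod 13), so λ ≡ 9.
  x = λ² - 7 - 5 = 81 - 12 ≡ 4; y = λ·(7 - 4) - 9 ≡ 5. → (4, 5)
10P: (4, 5) + (5, 4). λ = (4 - 5)/(5 - 4) ≡ 12/1 mod 13. 1⁻¹ ≡ 1 (mod 13), so λ ≡ 12.
  x = λ² - 4 - 5 = 144 - 9 ≡ 5; y = λ·(4 - 5) - 5 ≡ 9. → (5, 9)
11P: (5, 9) + (5, 4): same x and y₁ ≡ -y₂, so the sum is 𝒪.
11P = 𝒪, so the order is 11.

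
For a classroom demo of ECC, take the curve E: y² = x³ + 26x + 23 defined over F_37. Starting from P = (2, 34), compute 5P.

(35, 0)

Double-and-add on 5 = (101)₂. Start with P = (2, 34) for the leading 1-bit.
double: tangent at (2, 34): λ = (3·2² + 26)/(2·34) ≡ 1/31. 31⁻¹ ≡ 6 (mod 37), so λ ≡ 1·6 ≡ 6.
  x = λ² - 2 - 2 = 36 - 4 ≡ 32; y = λ·(2 - 32) - 34 ≡ 8. → (32, 8)
double: tangent at (32, 8): λ = (3·32² + 26)/(2·8) ≡ 27/16. 16⁻¹ ≡ 7 (mod 37), so λ ≡ 27·7 ≡ 4.
  x = λ² - 32 - 32 = 16 - 64 ≡ 26; y = λ·(32 - 26) - 8 ≡ 16. → (26, 16)
add P: (26, 16) + (2, 34). λ = (34 - 16)/(2 - 26) ≡ 18/13 mod 37. 13⁻¹ ≡ 20 (mod 37), so λ ≡ 27.
  x = λ² - 26 - 2 = 729 - 28 ≡ 35; y = λ·(26 - 35) - 16 ≡ 0. → (35, 0)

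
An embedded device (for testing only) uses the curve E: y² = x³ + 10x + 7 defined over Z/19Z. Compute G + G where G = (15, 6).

(15, 13)

tangent at (15, 6): λ = (3·15² + 10)/(2·6) ≡ 1/12. 12⁻¹ ≡ 8 (mod 19), so λ ≡ 1·8 ≡ 8.
  x = λ² - 15 - 15 = 64 - 30 ≡ 15; y = λ·(15 - 15) - 6 ≡ 13. → (15, 13)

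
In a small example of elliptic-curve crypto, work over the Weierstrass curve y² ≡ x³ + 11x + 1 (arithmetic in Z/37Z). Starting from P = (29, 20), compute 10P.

(30, 32)

Repeated addition: build up to 10P.
2P: tangent at (29, 20): λ = (3·29² + 11)/(2·20) ≡ 18/3. 3⁻¹ ≡ 25 (mod 37) since 3·25 = 75 ≡ 1, so λ ≡ 18·25 ≡ 6.
  x = λ² - 29 - 29 = 36 - 58 ≡ 15; y = λ·(29 - 15) - 20 ≡ 27. → (15, 27)
3P: (15, 27) + (29, 20). λ = (20 - 27)/(29 - 15) ≡ 30/14 mod 37. 14⁻¹ ≡ 8 (mod 37) since 14·8 = 112 ≡ 1, so λ ≡ 18.
  x = λ² - 15 - 29 = 324 - 44 ≡ 21; y = λ·(15 - 21) - 27 ≡ 13. → (21, 13)
4P: (21, 13) + (29, 20). λ = (20 - 13)/(29 - 21) ≡ 7/8 mod 37. 8⁻¹ ≡ 14 (mod 37) since 8·14 = 112 ≡ 1, so λ ≡ 24.
  x = λ² - 21 - 29 = 576 - 50 ≡ 8; y = λ·(21 - 8) - 13 ≡ 3. → (8, 3)
5P: (8, 3) + (29, 20). λ = (20 - 3)/(29 - 8) ≡ 17/21 mod 37. 21⁻¹ ≡ 30 (mod 37), so λ ≡ 29.
  x = λ² - 8 - 29 = 841 - 37 ≡ 27; y = λ·(8 - 27) - 3 ≡ 1. → (27, 1)
6P: (27, 1) + (29, 20). λ = (20 - 1)/(29 - 27) ≡ 19/2 mod 37. 2⁻¹ ≡ 19 (mod 37), so λ ≡ 28.
  x = λ² - 27 - 29 = 784 - 56 ≡ 25; y = λ·(27 - 25) - 1 ≡ 18. → (25, 18)
7P: (25, 18) + (29, 20). λ = (20 - 18)/(29 - 25) ≡ 2/4 mod 37. 4⁻¹ ≡ 28 (mod 37), so λ ≡ 19.
  x = λ² - 25 - 29 = 361 - 54 ≡ 11; y = λ·(25 - 11) - 18 ≡ 26. → (11, 26)
8P: (11, 26) + (29, 20). λ = (20 - 26)/(29 - 11) ≡ 31/18 mod 37. 18⁻¹ ≡ 35 (mod 37), so λ ≡ 12.
  x = λ² - 11 - 29 = 144 - 40 ≡ 30; y = λ·(11 - 30) - 26 ≡ 5. → (30, 5)
9P: (30, 5) + (29, 20). λ = (20 - 5)/(29 - 30) ≡ 15/36 mod 37. 36⁻¹ ≡ 36 (mod 37) since 36·36 = 1296 ≡ 1, so λ ≡ 22.
  x = λ² - 30 - 29 = 484 - 59 ≡ 18; y = λ·(30 - 18) - 5 ≡ 0. → (18, 0)
10P: (18, 0) + (29, 20). λ = (20 - 0)/(29 - 18) ≡ 20/11 mod 37. 11⁻¹ ≡ 27 (mod 37), so λ ≡ 22.
  x = λ² - 18 - 29 = 484 - 47 ≡ 30; y = λ·(18 - 30) - 0 ≡ 32. → (30, 32)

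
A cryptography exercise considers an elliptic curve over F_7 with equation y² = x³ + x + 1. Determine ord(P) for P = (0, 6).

2P: tangent at (0, 6): λ = (3·0² + 1)/(2·6) ≡ 1/5. 5⁻¹ ≡ 3 (mod 7), so λ ≡ 1·3 ≡ 3.
  x = λ² - 0 - 0 = 9 - 0 ≡ 2; y = λ·(0 - 2) - 6 ≡ 2. → (2, 2)
3P: (2, 2) + (0, 6). λ = (6 - 2)/(0 - 2) ≡ 4/5 mod 7. 5⁻¹ ≡ 3 (mod 7) since 5·3 = 15 ≡ 1, so λ ≡ 5.
  x = λ² - 2 - 0 = 25 - 2 ≡ 2; y = λ·(2 - 2) - 2 ≡ 5. → (2, 5)
4P: (2, 5) + (0, 6). λ = (6 - 5)/(0 - 2) ≡ 1/5 mod 7. 5⁻¹ ≡ 3 (mod 7), so λ ≡ 3.
  x = λ² - 2 - 0 = 9 - 2 ≡ 0; y = λ·(2 - 0) - 5 ≡ 1. → (0, 1)
5P: (0, 1) + (0, 6): same x and y₁ ≡ -y₂, so the sum is O.
5P = O, so the order is 5.

5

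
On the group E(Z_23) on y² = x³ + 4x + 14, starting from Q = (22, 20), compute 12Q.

(11, 3)

Double-and-add on 12 = (1100)₂. Start with Q = (22, 20) for the leading 1-bit.
double: tangent at (22, 20): λ = (3·22² + 4)/(2·20) ≡ 7/17. 17⁻¹ ≡ 19 (mod 23) since 17·19 = 323 ≡ 1, so λ ≡ 7·19 ≡ 18.
  x = λ² - 22 - 22 = 324 - 44 ≡ 4; y = λ·(22 - 4) - 20 ≡ 5. → (4, 5)
add Q: (4, 5) + (22, 20). λ = (20 - 5)/(22 - 4) ≡ 15/18 mod 23. 18⁻¹ ≡ 9 (mod 23) since 18·9 = 162 ≡ 1, so λ ≡ 20.
  x = λ² - 4 - 22 = 400 - 26 ≡ 6; y = λ·(4 - 6) - 5 ≡ 1. → (6, 1)
double: tangent at (6, 1): λ = (3·6² + 4)/(2·1) ≡ 20/2. 2⁻¹ ≡ 12 (mod 23) since 2·12 = 24 ≡ 1, so λ ≡ 20·12 ≡ 10.
  x = λ² - 6 - 6 = 100 - 12 ≡ 19; y = λ·(6 - 19) - 1 ≡ 7. → (19, 7)
double: tangent at (19, 7): λ = (3·19² + 4)/(2·7) ≡ 6/14. 14⁻¹ ≡ 5 (mod 23) since 14·5 = 70 ≡ 1, so λ ≡ 6·5 ≡ 7.
  x = λ² - 19 - 19 = 49 - 38 ≡ 11; y = λ·(19 - 11) - 7 ≡ 3. → (11, 3)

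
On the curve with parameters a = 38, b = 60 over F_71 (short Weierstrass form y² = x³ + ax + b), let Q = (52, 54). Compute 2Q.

(67, 25)

tangent at (52, 54): λ = (3·52² + 38)/(2·54) ≡ 56/37. 37⁻¹ ≡ 48 (mod 71), so λ ≡ 56·48 ≡ 61.
  x = λ² - 52 - 52 = 3721 - 104 ≡ 67; y = λ·(52 - 67) - 54 ≡ 25. → (67, 25)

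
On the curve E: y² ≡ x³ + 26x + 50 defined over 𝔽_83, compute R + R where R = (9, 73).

tangent at (9, 73): λ = (3·9² + 26)/(2·73) ≡ 20/63. 63⁻¹ ≡ 29 (mod 83), so λ ≡ 20·29 ≡ 82.
  x = λ² - 9 - 9 = 6724 - 18 ≡ 66; y = λ·(9 - 66) - 73 ≡ 67. → (66, 67)

(66, 67)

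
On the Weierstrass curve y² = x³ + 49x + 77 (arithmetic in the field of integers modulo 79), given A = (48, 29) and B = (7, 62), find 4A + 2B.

First 4A:
Double-and-add on 4 = (100)₂. Start with A = (48, 29) for the leading 1-bit.
double: tangent at (48, 29): λ = (3·48² + 49)/(2·29) ≡ 9/58. 58⁻¹ ≡ 15 (mod 79), so λ ≡ 9·15 ≡ 56.
  x = λ² - 48 - 48 = 3136 - 96 ≡ 38; y = λ·(48 - 38) - 29 ≡ 57. → (38, 57)
double: tangent at (38, 57): λ = (3·38² + 49)/(2·57) ≡ 36/35. 35⁻¹ ≡ 70 (mod 79) since 35·70 = 2450 ≡ 1, so λ ≡ 36·70 ≡ 71.
  x = λ² - 38 - 38 = 5041 - 76 ≡ 67; y = λ·(38 - 67) - 57 ≡ 17. → (67, 17)
4A = (67, 17).
Next 2B:
Repeated addition: build up to 2B.
2B: tangent at (7, 62): λ = (3·7² + 49)/(2·62) ≡ 38/45. 45⁻¹ ≡ 72 (mod 79), so λ ≡ 38·72 ≡ 50.
  x = λ² - 7 - 7 = 2500 - 14 ≡ 37; y = λ·(7 - 37) - 62 ≡ 18. → (37, 18)
2B = (37, 18).
Finally 4A + 2B:
(67, 17) + (37, 18). λ = (18 - 17)/(37 - 67) ≡ 1/49 mod 79. 49⁻¹ ≡ 50 (mod 79), so λ ≡ 50.
  x = λ² - 67 - 37 = 2500 - 104 ≡ 26; y = λ·(67 - 26) - 17 ≡ 58. → (26, 58)

(26, 58)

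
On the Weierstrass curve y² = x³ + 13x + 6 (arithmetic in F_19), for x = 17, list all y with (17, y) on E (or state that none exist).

none

x³ + 13x + 6 = 5140 ≡ 10 (mod 19).
10 is a non-residue mod 19; no y exists.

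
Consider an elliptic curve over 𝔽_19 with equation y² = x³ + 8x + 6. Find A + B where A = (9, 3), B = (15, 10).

(9, 3) + (15, 10). λ = (10 - 3)/(15 - 9) ≡ 7/6 mod 19. 6⁻¹ ≡ 16 (mod 19), so λ ≡ 17.
  x = λ² - 9 - 15 = 289 - 24 ≡ 18; y = λ·(9 - 18) - 3 ≡ 15. → (18, 15)

(18, 15)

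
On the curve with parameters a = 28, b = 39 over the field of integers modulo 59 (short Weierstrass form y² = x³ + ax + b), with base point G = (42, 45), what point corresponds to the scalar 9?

(21, 25)

Repeated addition: build up to 9G.
2G: tangent at (42, 45): λ = (3·42² + 28)/(2·45) ≡ 10/31. 31⁻¹ ≡ 40 (mod 59) since 31·40 = 1240 ≡ 1, so λ ≡ 10·40 ≡ 46.
  x = λ² - 42 - 42 = 2116 - 84 ≡ 26; y = λ·(42 - 26) - 45 ≡ 42. → (26, 42)
3G: (26, 42) + (42, 45). λ = (45 - 42)/(42 - 26) ≡ 3/16 mod 59. 16⁻¹ ≡ 48 (mod 59) since 16·48 = 768 ≡ 1, so λ ≡ 26.
  x = λ² - 26 - 42 = 676 - 68 ≡ 18; y = λ·(26 - 18) - 42 ≡ 48. → (18, 48)
4G: (18, 48) + (42, 45). λ = (45 - 48)/(42 - 18) ≡ 56/24 mod 59. 24⁻¹ ≡ 32 (mod 59) since 24·32 = 768 ≡ 1, so λ ≡ 22.
  x = λ² - 18 - 42 = 484 - 60 ≡ 11; y = λ·(18 - 11) - 48 ≡ 47. → (11, 47)
5G: (11, 47) + (42, 45). λ = (45 - 47)/(42 - 11) ≡ 57/31 mod 59. 31⁻¹ ≡ 40 (mod 59) since 31·40 = 1240 ≡ 1, so λ ≡ 38.
  x = λ² - 11 - 42 = 1444 - 53 ≡ 34; y = λ·(11 - 34) - 47 ≡ 23. → (34, 23)
6G: (34, 23) + (42, 45). λ = (45 - 23)/(42 - 34) ≡ 22/8 mod 59. 8⁻¹ ≡ 37 (mod 59), so λ ≡ 47.
  x = λ² - 34 - 42 = 2209 - 76 ≡ 9; y = λ·(34 - 9) - 23 ≡ 31. → (9, 31)
7G: (9, 31) + (42, 45). λ = (45 - 31)/(42 - 9) ≡ 14/33 mod 59. 33⁻¹ ≡ 34 (mod 59) since 33·34 = 1122 ≡ 1, so λ ≡ 4.
  x = λ² - 9 - 42 = 16 - 51 ≡ 24; y = λ·(9 - 24) - 31 ≡ 27. → (24, 27)
8G: (24, 27) + (42, 45). λ = (45 - 27)/(42 - 24) ≡ 18/18 mod 59. 18⁻¹ ≡ 23 (mod 59), so λ ≡ 1.
  x = λ² - 24 - 42 = 1 - 66 ≡ 53; y = λ·(24 - 53) - 27 ≡ 3. → (53, 3)
9G: (53, 3) + (42, 45). λ = (45 - 3)/(42 - 53) ≡ 42/48 mod 59. 48⁻¹ ≡ 16 (mod 59), so λ ≡ 23.
  x = λ² - 53 - 42 = 529 - 95 ≡ 21; y = λ·(53 - 21) - 3 ≡ 25. → (21, 25)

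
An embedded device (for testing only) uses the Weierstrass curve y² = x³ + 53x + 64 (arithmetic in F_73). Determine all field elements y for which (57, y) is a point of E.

x³ + 53x + 64 = 188278 ≡ 11 (mod 73).
11 is a non-residue mod 73; no y exists.

none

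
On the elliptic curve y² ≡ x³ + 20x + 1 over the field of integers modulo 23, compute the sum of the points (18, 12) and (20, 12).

(8, 11)

(18, 12) + (20, 12). λ = (12 - 12)/(20 - 18) ≡ 0/2 mod 23. 2⁻¹ ≡ 12 (mod 23), so λ ≡ 0.
  x = λ² - 18 - 20 = 0 - 38 ≡ 8; y = λ·(18 - 8) - 12 ≡ 11. → (8, 11)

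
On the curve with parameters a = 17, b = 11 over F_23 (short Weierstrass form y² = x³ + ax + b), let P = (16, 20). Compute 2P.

(20, 5)

tangent at (16, 20): λ = (3·16² + 17)/(2·20) ≡ 3/17. 17⁻¹ ≡ 19 (mod 23), so λ ≡ 3·19 ≡ 11.
  x = λ² - 16 - 16 = 121 - 32 ≡ 20; y = λ·(16 - 20) - 20 ≡ 5. → (20, 5)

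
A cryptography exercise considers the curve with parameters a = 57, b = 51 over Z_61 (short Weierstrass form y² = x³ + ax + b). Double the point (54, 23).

tangent at (54, 23): λ = (3·54² + 57)/(2·23) ≡ 21/46. 46⁻¹ ≡ 4 (mod 61), so λ ≡ 21·4 ≡ 23.
  x = λ² - 54 - 54 = 529 - 108 ≡ 55; y = λ·(54 - 55) - 23 ≡ 15. → (55, 15)

(55, 15)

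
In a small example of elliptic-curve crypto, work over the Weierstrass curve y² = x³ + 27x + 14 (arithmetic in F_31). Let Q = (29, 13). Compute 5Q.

Double-and-add on 5 = (101)₂. Start with Q = (29, 13) for the leading 1-bit.
double: tangent at (29, 13): λ = (3·29² + 27)/(2·13) ≡ 8/26. 26⁻¹ ≡ 6 (mod 31), so λ ≡ 8·6 ≡ 17.
  x = λ² - 29 - 29 = 289 - 58 ≡ 14; y = λ·(29 - 14) - 13 ≡ 25. → (14, 25)
double: tangent at (14, 25): λ = (3·14² + 27)/(2·25) ≡ 26/19. 19⁻¹ ≡ 18 (mod 31), so λ ≡ 26·18 ≡ 3.
  x = λ² - 14 - 14 = 9 - 28 ≡ 12; y = λ·(14 - 12) - 25 ≡ 12. → (12, 12)
add Q: (12, 12) + (29, 13). λ = (13 - 12)/(29 - 12) ≡ 1/17 mod 31. 17⁻¹ ≡ 11 (mod 31) since 17·11 = 187 ≡ 1, so λ ≡ 11.
  x = λ² - 12 - 29 = 121 - 41 ≡ 18; y = λ·(12 - 18) - 12 ≡ 15. → (18, 15)

(18, 15)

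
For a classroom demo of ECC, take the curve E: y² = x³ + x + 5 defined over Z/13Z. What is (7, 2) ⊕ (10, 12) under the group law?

(10, 1)

(7, 2) + (10, 12). λ = (12 - 2)/(10 - 7) ≡ 10/3 mod 13. 3⁻¹ ≡ 9 (mod 13), so λ ≡ 12.
  x = λ² - 7 - 10 = 144 - 17 ≡ 10; y = λ·(7 - 10) - 2 ≡ 1. → (10, 1)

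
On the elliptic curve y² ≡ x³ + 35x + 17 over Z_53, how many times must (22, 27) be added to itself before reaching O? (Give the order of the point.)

10

2P: tangent at (22, 27): λ = (3·22² + 35)/(2·27) ≡ 3/1. 1⁻¹ ≡ 1 (mod 53), so λ ≡ 3·1 ≡ 3.
  x = λ² - 22 - 22 = 9 - 44 ≡ 18; y = λ·(22 - 18) - 27 ≡ 38. → (18, 38)
3P: (18, 38) + (22, 27). λ = (27 - 38)/(22 - 18) ≡ 42/4 mod 53. 4⁻¹ ≡ 40 (mod 53), so λ ≡ 37.
  x = λ² - 18 - 22 = 1369 - 40 ≡ 4; y = λ·(18 - 4) - 38 ≡ 3. → (4, 3)
4P: (4, 3) + (22, 27). λ = (27 - 3)/(22 - 4) ≡ 24/18 mod 53. 18⁻¹ ≡ 3 (mod 53), so λ ≡ 19.
  x = λ² - 4 - 22 = 361 - 26 ≡ 17; y = λ·(4 - 17) - 3 ≡ 15. → (17, 15)
5P: (17, 15) + (22, 27). λ = (27 - 15)/(22 - 17) ≡ 12/5 mod 53. 5⁻¹ ≡ 32 (mod 53), so λ ≡ 13.
  x = λ² - 17 - 22 = 169 - 39 ≡ 24; y = λ·(17 - 24) - 15 ≡ 0. → (24, 0)
6P: (24, 0) + (22, 27). λ = (27 - 0)/(22 - 24) ≡ 27/51 mod 53. 51⁻¹ ≡ 26 (mod 53), so λ ≡ 13.
  x = λ² - 24 - 22 = 169 - 46 ≡ 17; y = λ·(24 - 17) - 0 ≡ 38. → (17, 38)
7P: (17, 38) + (22, 27). λ = (27 - 38)/(22 - 17) ≡ 42/5 mod 53. 5⁻¹ ≡ 32 (mod 53), so λ ≡ 19.
  x = λ² - 17 - 22 = 361 - 39 ≡ 4; y = λ·(17 - 4) - 38 ≡ 50. → (4, 50)
8P: (4, 50) + (22, 27). λ = (27 - 50)/(22 - 4) ≡ 30/18 mod 53. 18⁻¹ ≡ 3 (mod 53), so λ ≡ 37.
  x = λ² - 4 - 22 = 1369 - 26 ≡ 18; y = λ·(4 - 18) - 50 ≡ 15. → (18, 15)
9P: (18, 15) + (22, 27). λ = (27 - 15)/(22 - 18) ≡ 12/4 mod 53. 4⁻¹ ≡ 40 (mod 53), so λ ≡ 3.
  x = λ² - 18 - 22 = 9 - 40 ≡ 22; y = λ·(18 - 22) - 15 ≡ 26. → (22, 26)
10P: (22, 26) + (22, 27): same x and y₁ ≡ -y₂, so the sum is O.
10P = O, so the order is 10.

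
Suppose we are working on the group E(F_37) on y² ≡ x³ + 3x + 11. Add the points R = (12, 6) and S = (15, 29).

(3, 26)

(12, 6) + (15, 29). λ = (29 - 6)/(15 - 12) ≡ 23/3 mod 37. 3⁻¹ ≡ 25 (mod 37), so λ ≡ 20.
  x = λ² - 12 - 15 = 400 - 27 ≡ 3; y = λ·(12 - 3) - 6 ≡ 26. → (3, 26)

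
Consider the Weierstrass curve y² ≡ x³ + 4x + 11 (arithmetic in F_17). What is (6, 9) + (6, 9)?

tangent at (6, 9): λ = (3·6² + 4)/(2·9) ≡ 10/1. 1⁻¹ ≡ 1 (mod 17) since 1·1 = 1 ≡ 1, so λ ≡ 10·1 ≡ 10.
  x = λ² - 6 - 6 = 100 - 12 ≡ 3; y = λ·(6 - 3) - 9 ≡ 4. → (3, 4)

(3, 4)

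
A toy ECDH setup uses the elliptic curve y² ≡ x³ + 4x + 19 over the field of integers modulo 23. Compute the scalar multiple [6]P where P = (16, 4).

(1, 1)

Repeated addition: build up to 6P.
2P: tangent at (16, 4): λ = (3·16² + 4)/(2·4) ≡ 13/8. 8⁻¹ ≡ 3 (mod 23), so λ ≡ 13·3 ≡ 16.
  x = λ² - 16 - 16 = 256 - 32 ≡ 17; y = λ·(16 - 17) - 4 ≡ 3. → (17, 3)
3P: (17, 3) + (16, 4). λ = (4 - 3)/(16 - 17) ≡ 1/22 mod 23. 22⁻¹ ≡ 22 (mod 23), so λ ≡ 22.
  x = λ² - 17 - 16 = 484 - 33 ≡ 14; y = λ·(17 - 14) - 3 ≡ 17. → (14, 17)
4P: (14, 17) + (16, 4). λ = (4 - 17)/(16 - 14) ≡ 10/2 mod 23. 2⁻¹ ≡ 12 (mod 23), so λ ≡ 5.
  x = λ² - 14 - 16 = 25 - 30 ≡ 18; y = λ·(14 - 18) - 17 ≡ 9. → (18, 9)
5P: (18, 9) + (16, 4). λ = (4 - 9)/(16 - 18) ≡ 18/21 mod 23. 21⁻¹ ≡ 11 (mod 23), so λ ≡ 14.
  x = λ² - 18 - 16 = 196 - 34 ≡ 1; y = λ·(18 - 1) - 9 ≡ 22. → (1, 22)
6P: (1, 22) + (16, 4). λ = (4 - 22)/(16 - 1) ≡ 5/15 mod 23. 15⁻¹ ≡ 20 (mod 23) since 15·20 = 300 ≡ 1, so λ ≡ 8.
  x = λ² - 1 - 16 = 64 - 17 ≡ 1; y = λ·(1 - 1) - 22 ≡ 1. → (1, 1)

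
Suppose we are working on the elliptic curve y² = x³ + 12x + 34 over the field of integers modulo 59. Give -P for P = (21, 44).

-(21, 44) = (21, -44 mod 59) = (21, 15).

(21, 15)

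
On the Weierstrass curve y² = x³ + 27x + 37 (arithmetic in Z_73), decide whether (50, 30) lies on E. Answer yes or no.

yes

y² = 30² ≡ 24; x³ + 27x + 37 = 126387 ≡ 24 (mod 73). 24 = 24.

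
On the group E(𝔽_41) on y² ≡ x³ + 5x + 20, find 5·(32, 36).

(6, 15)

Write P = (32, 36).
Repeated addition: build up to 5P.
2P: tangent at (32, 36): λ = (3·32² + 5)/(2·36) ≡ 2/31. 31⁻¹ ≡ 4 (mod 41), so λ ≡ 2·4 ≡ 8.
  x = λ² - 32 - 32 = 64 - 64 ≡ 0; y = λ·(32 - 0) - 36 ≡ 15. → (0, 15)
3P: (0, 15) + (32, 36). λ = (36 - 15)/(32 - 0) ≡ 21/32 mod 41. 32⁻¹ ≡ 9 (mod 41) since 32·9 = 288 ≡ 1, so λ ≡ 25.
  x = λ² - 0 - 32 = 625 - 32 ≡ 19; y = λ·(0 - 19) - 15 ≡ 2. → (19, 2)
4P: (19, 2) + (32, 36). λ = (36 - 2)/(32 - 19) ≡ 34/13 mod 41. 13⁻¹ ≡ 19 (mod 41) since 13·19 = 247 ≡ 1, so λ ≡ 31.
  x = λ² - 19 - 32 = 961 - 51 ≡ 8; y = λ·(19 - 8) - 2 ≡ 11. → (8, 11)
5P: (8, 11) + (32, 36). λ = (36 - 11)/(32 - 8) ≡ 25/24 mod 41. 24⁻¹ ≡ 12 (mod 41), so λ ≡ 13.
  x = λ² - 8 - 32 = 169 - 40 ≡ 6; y = λ·(8 - 6) - 11 ≡ 15. → (6, 15)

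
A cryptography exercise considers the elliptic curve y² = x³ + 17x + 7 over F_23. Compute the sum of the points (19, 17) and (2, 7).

(19, 17) + (2, 7). λ = (7 - 17)/(2 - 19) ≡ 13/6 mod 23. 6⁻¹ ≡ 4 (mod 23), so λ ≡ 6.
  x = λ² - 19 - 2 = 36 - 21 ≡ 15; y = λ·(19 - 15) - 17 ≡ 7. → (15, 7)

(15, 7)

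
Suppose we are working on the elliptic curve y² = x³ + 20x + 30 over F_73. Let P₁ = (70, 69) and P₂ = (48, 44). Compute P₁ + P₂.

(40, 58)

(70, 69) + (48, 44). λ = (44 - 69)/(48 - 70) ≡ 48/51 mod 73. 51⁻¹ ≡ 63 (mod 73) since 51·63 = 3213 ≡ 1, so λ ≡ 31.
  x = λ² - 70 - 48 = 961 - 118 ≡ 40; y = λ·(70 - 40) - 69 ≡ 58. → (40, 58)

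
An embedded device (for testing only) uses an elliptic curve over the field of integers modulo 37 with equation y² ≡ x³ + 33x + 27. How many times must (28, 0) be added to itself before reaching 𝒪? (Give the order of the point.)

2P: (28, 0) + (28, 0): same x and y₁ ≡ -y₂, so the sum is 𝒪.
2P = 𝒪, so the order is 2.

2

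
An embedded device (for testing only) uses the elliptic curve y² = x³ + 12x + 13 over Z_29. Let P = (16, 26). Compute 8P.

(19, 16)

Repeated addition: build up to 8P.
2P: tangent at (16, 26): λ = (3·16² + 12)/(2·26) ≡ 26/23. 23⁻¹ ≡ 24 (mod 29) since 23·24 = 552 ≡ 1, so λ ≡ 26·24 ≡ 15.
  x = λ² - 16 - 16 = 225 - 32 ≡ 19; y = λ·(16 - 19) - 26 ≡ 16. → (19, 16)
3P: (19, 16) + (16, 26). λ = (26 - 16)/(16 - 19) ≡ 10/26 mod 29. 26⁻¹ ≡ 19 (mod 29), so λ ≡ 16.
  x = λ² - 19 - 16 = 256 - 35 ≡ 18; y = λ·(19 - 18) - 16 ≡ 0. → (18, 0)
4P: (18, 0) + (16, 26). λ = (26 - 0)/(16 - 18) ≡ 26/27 mod 29. 27⁻¹ ≡ 14 (mod 29), so λ ≡ 16.
  x = λ² - 18 - 16 = 256 - 34 ≡ 19; y = λ·(18 - 19) - 0 ≡ 13. → (19, 13)
5P: (19, 13) + (16, 26). λ = (26 - 13)/(16 - 19) ≡ 13/26 mod 29. 26⁻¹ ≡ 19 (mod 29) since 26·19 = 494 ≡ 1, so λ ≡ 15.
  x = λ² - 19 - 16 = 225 - 35 ≡ 16; y = λ·(19 - 16) - 13 ≡ 3. → (16, 3)
6P: (16, 3) + (16, 26): same x and y₁ ≡ -y₂, so the sum is the point at infinity.
7P: the point at infinity + (16, 26) = (16, 26) (identity).
8P: tangent at (16, 26): λ = (3·16² + 12)/(2·26) ≡ 26/23. 23⁻¹ ≡ 24 (mod 29), so λ ≡ 26·24 ≡ 15.
  x = λ² - 16 - 16 = 225 - 32 ≡ 19; y = λ·(16 - 19) - 26 ≡ 16. → (19, 16)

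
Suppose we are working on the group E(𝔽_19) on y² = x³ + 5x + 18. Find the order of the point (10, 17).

2P: tangent at (10, 17): λ = (3·10² + 5)/(2·17) ≡ 1/15. 15⁻¹ ≡ 14 (mod 19), so λ ≡ 1·14 ≡ 14.
  x = λ² - 10 - 10 = 196 - 20 ≡ 5; y = λ·(10 - 5) - 17 ≡ 15. → (5, 15)
3P: (5, 15) + (10, 17). λ = (17 - 15)/(10 - 5) ≡ 2/5 mod 19. 5⁻¹ ≡ 4 (mod 19), so λ ≡ 8.
  x = λ² - 5 - 10 = 64 - 15 ≡ 11; y = λ·(5 - 11) - 15 ≡ 13. → (11, 13)
4P: (11, 13) + (10, 17). λ = (17 - 13)/(10 - 11) ≡ 4/18 mod 19. 18⁻¹ ≡ 18 (mod 19), so λ ≡ 15.
  x = λ² - 11 - 10 = 225 - 21 ≡ 14; y = λ·(11 - 14) - 13 ≡ 18. → (14, 18)
5P: (14, 18) + (10, 17). λ = (17 - 18)/(10 - 14) ≡ 18/15 mod 19. 15⁻¹ ≡ 14 (mod 19), so λ ≡ 5.
  x = λ² - 14 - 10 = 25 - 24 ≡ 1; y = λ·(14 - 1) - 18 ≡ 9. → (1, 9)
6P: (1, 9) + (10, 17). λ = (17 - 9)/(10 - 1) ≡ 8/9 mod 19. 9⁻¹ ≡ 17 (mod 19), so λ ≡ 3.
  x = λ² - 1 - 10 = 9 - 11 ≡ 17; y = λ·(1 - 17) - 9 ≡ 0. → (17, 0)
7P: (17, 0) + (10, 17). λ = (17 - 0)/(10 - 17) ≡ 17/12 mod 19. 12⁻¹ ≡ 8 (mod 19), so λ ≡ 3.
  x = λ² - 17 - 10 = 9 - 27 ≡ 1; y = λ·(17 - 1) - 0 ≡ 10. → (1, 10)
8P: (1, 10) + (10, 17). λ = (17 - 10)/(10 - 1) ≡ 7/9 mod 19. 9⁻¹ ≡ 17 (mod 19), so λ ≡ 5.
  x = λ² - 1 - 10 = 25 - 11 ≡ 14; y = λ·(1 - 14) - 10 ≡ 1. → (14, 1)
9P: (14, 1) + (10, 17). λ = (17 - 1)/(10 - 14) ≡ 16/15 mod 19. 15⁻¹ ≡ 14 (mod 19) since 15·14 = 210 ≡ 1, so λ ≡ 15.
  x = λ² - 14 - 10 = 225 - 24 ≡ 11; y = λ·(14 - 11) - 1 ≡ 6. → (11, 6)
10P: (11, 6) + (10, 17). λ = (17 - 6)/(10 - 11) ≡ 11/18 mod 19. 18⁻¹ ≡ 18 (mod 19) since 18·18 = 324 ≡ 1, so λ ≡ 8.
  x = λ² - 11 - 10 = 64 - 21 ≡ 5; y = λ·(11 - 5) - 6 ≡ 4. → (5, 4)
11P: (5, 4) + (10, 17). λ = (17 - 4)/(10 - 5) ≡ 13/5 mod 19. 5⁻¹ ≡ 4 (mod 19), so λ ≡ 14.
  x = λ² - 5 - 10 = 196 - 15 ≡ 10; y = λ·(5 - 10) - 4 ≡ 2. → (10, 2)
12P: (10, 2) + (10, 17): same x and y₁ ≡ -y₂, so the sum is O.
12P = O, so the order is 12.

12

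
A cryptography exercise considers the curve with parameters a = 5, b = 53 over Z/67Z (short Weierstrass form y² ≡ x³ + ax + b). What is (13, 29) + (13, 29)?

tangent at (13, 29): λ = (3·13² + 5)/(2·29) ≡ 43/58. 58⁻¹ ≡ 52 (mod 67), so λ ≡ 43·52 ≡ 25.
  x = λ² - 13 - 13 = 625 - 26 ≡ 63; y = λ·(13 - 63) - 29 ≡ 61. → (63, 61)

(63, 61)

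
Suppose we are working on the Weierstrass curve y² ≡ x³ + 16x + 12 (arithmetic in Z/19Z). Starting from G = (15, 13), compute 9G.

(14, 4)

Double-and-add on 9 = (1001)₂. Start with G = (15, 13) for the leading 1-bit.
double: tangent at (15, 13): λ = (3·15² + 16)/(2·13) ≡ 7/7. 7⁻¹ ≡ 11 (mod 19), so λ ≡ 7·11 ≡ 1.
  x = λ² - 15 - 15 = 1 - 30 ≡ 9; y = λ·(15 - 9) - 13 ≡ 12. → (9, 12)
double: tangent at (9, 12): λ = (3·9² + 16)/(2·12) ≡ 12/5. 5⁻¹ ≡ 4 (mod 19) since 5·4 = 20 ≡ 1, so λ ≡ 12·4 ≡ 10.
  x = λ² - 9 - 9 = 100 - 18 ≡ 6; y = λ·(9 - 6) - 12 ≡ 18. → (6, 18)
double: tangent at (6, 18): λ = (3·6² + 16)/(2·18) ≡ 10/17. 17⁻¹ ≡ 9 (mod 19), so λ ≡ 10·9 ≡ 14.
  x = λ² - 6 - 6 = 196 - 12 ≡ 13; y = λ·(6 - 13) - 18 ≡ 17. → (13, 17)
add G: (13, 17) + (15, 13). λ = (13 - 17)/(15 - 13) ≡ 15/2 mod 19. 2⁻¹ ≡ 10 (mod 19) since 2·10 = 20 ≡ 1, so λ ≡ 17.
  x = λ² - 13 - 15 = 289 - 28 ≡ 14; y = λ·(13 - 14) - 17 ≡ 4. → (14, 4)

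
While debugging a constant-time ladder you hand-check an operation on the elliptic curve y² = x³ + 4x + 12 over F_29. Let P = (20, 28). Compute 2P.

(9, 20)

tangent at (20, 28): λ = (3·20² + 4)/(2·28) ≡ 15/27. 27⁻¹ ≡ 14 (mod 29) since 27·14 = 378 ≡ 1, so λ ≡ 15·14 ≡ 7.
  x = λ² - 20 - 20 = 49 - 40 ≡ 9; y = λ·(20 - 9) - 28 ≡ 20. → (9, 20)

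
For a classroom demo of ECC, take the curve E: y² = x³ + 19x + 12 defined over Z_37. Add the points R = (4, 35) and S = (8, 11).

(4, 35) + (8, 11). λ = (11 - 35)/(8 - 4) ≡ 13/4 mod 37. 4⁻¹ ≡ 28 (mod 37), so λ ≡ 31.
  x = λ² - 4 - 8 = 961 - 12 ≡ 24; y = λ·(4 - 24) - 35 ≡ 11. → (24, 11)

(24, 11)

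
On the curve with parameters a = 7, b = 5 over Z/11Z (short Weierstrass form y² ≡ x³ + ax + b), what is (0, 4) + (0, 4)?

tangent at (0, 4): λ = (3·0² + 7)/(2·4) ≡ 7/8. 8⁻¹ ≡ 7 (mod 11), so λ ≡ 7·7 ≡ 5.
  x = λ² - 0 - 0 = 25 - 0 ≡ 3; y = λ·(0 - 3) - 4 ≡ 3. → (3, 3)

(3, 3)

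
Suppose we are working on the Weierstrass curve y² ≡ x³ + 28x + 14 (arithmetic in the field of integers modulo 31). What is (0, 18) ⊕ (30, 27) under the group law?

(20, 7)

(0, 18) + (30, 27). λ = (27 - 18)/(30 - 0) ≡ 9/30 mod 31. 30⁻¹ ≡ 30 (mod 31) since 30·30 = 900 ≡ 1, so λ ≡ 22.
  x = λ² - 0 - 30 = 484 - 30 ≡ 20; y = λ·(0 - 20) - 18 ≡ 7. → (20, 7)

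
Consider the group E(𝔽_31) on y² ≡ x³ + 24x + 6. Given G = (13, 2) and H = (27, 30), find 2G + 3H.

(18, 15)

First 2G:
Repeated addition: build up to 2G.
2G: tangent at (13, 2): λ = (3·13² + 24)/(2·2) ≡ 4/4. 4⁻¹ ≡ 8 (mod 31), so λ ≡ 4·8 ≡ 1.
  x = λ² - 13 - 13 = 1 - 26 ≡ 6; y = λ·(13 - 6) - 2 ≡ 5. → (6, 5)
2G = (6, 5).
Next 3H:
Repeated addition: build up to 3H.
2H: tangent at (27, 30): λ = (3·27² + 24)/(2·30) ≡ 10/29. 29⁻¹ ≡ 15 (mod 31) since 29·15 = 435 ≡ 1, so λ ≡ 10·15 ≡ 26.
  x = λ² - 27 - 27 = 676 - 54 ≡ 2; y = λ·(27 - 2) - 30 ≡ 0. → (2, 0)
3H: (2, 0) + (27, 30). λ = (30 - 0)/(27 - 2) ≡ 30/25 mod 31. 25⁻¹ ≡ 5 (mod 31) since 25·5 = 125 ≡ 1, so λ ≡ 26.
  x = λ² - 2 - 27 = 676 - 29 ≡ 27; y = λ·(2 - 27) - 0 ≡ 1. → (27, 1)
3H = (27, 1).
Finally 2G + 3H:
(6, 5) + (27, 1). λ = (1 - 5)/(27 - 6) ≡ 27/21 mod 31. 21⁻¹ ≡ 3 (mod 31), so λ ≡ 19.
  x = λ² - 6 - 27 = 361 - 33 ≡ 18; y = λ·(6 - 18) - 5 ≡ 15. → (18, 15)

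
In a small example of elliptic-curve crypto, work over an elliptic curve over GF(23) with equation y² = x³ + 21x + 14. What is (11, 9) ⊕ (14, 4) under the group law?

(11, 9) + (14, 4). λ = (4 - 9)/(14 - 11) ≡ 18/3 mod 23. 3⁻¹ ≡ 8 (mod 23), so λ ≡ 6.
  x = λ² - 11 - 14 = 36 - 25 ≡ 11; y = λ·(11 - 11) - 9 ≡ 14. → (11, 14)

(11, 14)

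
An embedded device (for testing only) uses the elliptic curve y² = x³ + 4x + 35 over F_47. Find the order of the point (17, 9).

7

2P: tangent at (17, 9): λ = (3·17² + 4)/(2·9) ≡ 25/18. 18⁻¹ ≡ 34 (mod 47) since 18·34 = 612 ≡ 1, so λ ≡ 25·34 ≡ 4.
  x = λ² - 17 - 17 = 16 - 34 ≡ 29; y = λ·(17 - 29) - 9 ≡ 37. → (29, 37)
3P: (29, 37) + (17, 9). λ = (9 - 37)/(17 - 29) ≡ 19/35 mod 47. 35⁻¹ ≡ 43 (mod 47), so λ ≡ 18.
  x = λ² - 29 - 17 = 324 - 46 ≡ 43; y = λ·(29 - 43) - 37 ≡ 40. → (43, 40)
4P: (43, 40) + (17, 9). λ = (9 - 40)/(17 - 43) ≡ 16/21 mod 47. 21⁻¹ ≡ 9 (mod 47), so λ ≡ 3.
  x = λ² - 43 - 17 = 9 - 60 ≡ 43; y = λ·(43 - 43) - 40 ≡ 7. → (43, 7)
5P: (43, 7) + (17, 9). λ = (9 - 7)/(17 - 43) ≡ 2/21 mod 47. 21⁻¹ ≡ 9 (mod 47), so λ ≡ 18.
  x = λ² - 43 - 17 = 324 - 60 ≡ 29; y = λ·(43 - 29) - 7 ≡ 10. → (29, 10)
6P: (29, 10) + (17, 9). λ = (9 - 10)/(17 - 29) ≡ 46/35 mod 47. 35⁻¹ ≡ 43 (mod 47), so λ ≡ 4.
  x = λ² - 29 - 17 = 16 - 46 ≡ 17; y = λ·(29 - 17) - 10 ≡ 38. → (17, 38)
7P: (17, 38) + (17, 9): same x and y₁ ≡ -y₂, so the sum is the point at infinity.
7P = the point at infinity, so the order is 7.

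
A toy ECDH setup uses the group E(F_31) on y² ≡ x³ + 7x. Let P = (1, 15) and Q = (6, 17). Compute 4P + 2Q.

First 4P:
Repeated addition: build up to 4P.
2P: tangent at (1, 15): λ = (3·1² + 7)/(2·15) ≡ 10/30. 30⁻¹ ≡ 30 (mod 31), so λ ≡ 10·30 ≡ 21.
  x = λ² - 1 - 1 = 441 - 2 ≡ 5; y = λ·(1 - 5) - 15 ≡ 25. → (5, 25)
3P: (5, 25) + (1, 15). λ = (15 - 25)/(1 - 5) ≡ 21/27 mod 31. 27⁻¹ ≡ 23 (mod 31) since 27·23 = 621 ≡ 1, so λ ≡ 18.
  x = λ² - 5 - 1 = 324 - 6 ≡ 8; y = λ·(5 - 8) - 25 ≡ 14. → (8, 14)
4P: (8, 14) + (1, 15). λ = (15 - 14)/(1 - 8) ≡ 1/24 mod 31. 24⁻¹ ≡ 22 (mod 31), so λ ≡ 22.
  x = λ² - 8 - 1 = 484 - 9 ≡ 10; y = λ·(8 - 10) - 14 ≡ 4. → (10, 4)
4P = (10, 4).
Next 2Q:
Repeated addition: build up to 2Q.
2Q: tangent at (6, 17): λ = (3·6² + 7)/(2·17) ≡ 22/3. 3⁻¹ ≡ 21 (mod 31), so λ ≡ 22·21 ≡ 28.
  x = λ² - 6 - 6 = 784 - 12 ≡ 28; y = λ·(6 - 28) - 17 ≡ 18. → (28, 18)
2Q = (28, 18).
Finally 4P + 2Q:
(10, 4) + (28, 18). λ = (18 - 4)/(28 - 10) ≡ 14/18 mod 31. 18⁻¹ ≡ 19 (mod 31), so λ ≡ 18.
  x = λ² - 10 - 28 = 324 - 38 ≡ 7; y = λ·(10 - 7) - 4 ≡ 19. → (7, 19)

(7, 19)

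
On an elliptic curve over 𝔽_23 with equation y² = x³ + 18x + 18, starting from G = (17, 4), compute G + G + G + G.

Repeated addition: build up to 4G.
2G: tangent at (17, 4): λ = (3·17² + 18)/(2·4) ≡ 11/8. 8⁻¹ ≡ 3 (mod 23) since 8·3 = 24 ≡ 1, so λ ≡ 11·3 ≡ 10.
  x = λ² - 17 - 17 = 100 - 34 ≡ 20; y = λ·(17 - 20) - 4 ≡ 12. → (20, 12)
3G: (20, 12) + (17, 4). λ = (4 - 12)/(17 - 20) ≡ 15/20 mod 23. 20⁻¹ ≡ 15 (mod 23) since 20·15 = 300 ≡ 1, so λ ≡ 18.
  x = λ² - 20 - 17 = 324 - 37 ≡ 11; y = λ·(20 - 11) - 12 ≡ 12. → (11, 12)
4G: (11, 12) + (17, 4). λ = (4 - 12)/(17 - 11) ≡ 15/6 mod 23. 6⁻¹ ≡ 4 (mod 23), so λ ≡ 14.
  x = λ² - 11 - 17 = 196 - 28 ≡ 7; y = λ·(11 - 7) - 12 ≡ 21. → (7, 21)

(7, 21)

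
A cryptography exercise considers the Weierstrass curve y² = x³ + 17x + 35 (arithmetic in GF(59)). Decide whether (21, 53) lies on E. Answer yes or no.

yes

y² = 53² ≡ 36; x³ + 17x + 35 = 9653 ≡ 36 (mod 59). 36 = 36.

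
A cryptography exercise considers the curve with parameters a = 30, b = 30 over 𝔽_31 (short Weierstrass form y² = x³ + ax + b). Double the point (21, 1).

(27, 1)

tangent at (21, 1): λ = (3·21² + 30)/(2·1) ≡ 20/2. 2⁻¹ ≡ 16 (mod 31), so λ ≡ 20·16 ≡ 10.
  x = λ² - 21 - 21 = 100 - 42 ≡ 27; y = λ·(21 - 27) - 1 ≡ 1. → (27, 1)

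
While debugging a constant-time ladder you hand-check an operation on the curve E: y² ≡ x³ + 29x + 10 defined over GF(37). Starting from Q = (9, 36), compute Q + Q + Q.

Repeated addition: build up to 3Q.
2Q: tangent at (9, 36): λ = (3·9² + 29)/(2·36) ≡ 13/35. 35⁻¹ ≡ 18 (mod 37), so λ ≡ 13·18 ≡ 12.
  x = λ² - 9 - 9 = 144 - 18 ≡ 15; y = λ·(9 - 15) - 36 ≡ 3. → (15, 3)
3Q: (15, 3) + (9, 36). λ = (36 - 3)/(9 - 15) ≡ 33/31 mod 37. 31⁻¹ ≡ 6 (mod 37), so λ ≡ 13.
  x = λ² - 15 - 9 = 169 - 24 ≡ 34; y = λ·(15 - 34) - 3 ≡ 9. → (34, 9)

(34, 9)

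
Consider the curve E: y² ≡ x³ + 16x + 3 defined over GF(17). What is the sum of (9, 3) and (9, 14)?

O

The two points share x = 9 and their y-coordinates satisfy 3 + 14 ≡ 0 (mod 17), so they are inverses. Their sum is O.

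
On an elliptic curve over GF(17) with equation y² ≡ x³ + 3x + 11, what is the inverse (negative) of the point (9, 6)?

(9, 11)

-(9, 6) = (9, -6 mod 17) = (9, 11).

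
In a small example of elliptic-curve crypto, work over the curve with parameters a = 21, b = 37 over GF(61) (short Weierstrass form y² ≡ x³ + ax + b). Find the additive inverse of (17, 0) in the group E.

(17, 0)

-(17, 0) = (17, -0 mod 61) = (17, 0).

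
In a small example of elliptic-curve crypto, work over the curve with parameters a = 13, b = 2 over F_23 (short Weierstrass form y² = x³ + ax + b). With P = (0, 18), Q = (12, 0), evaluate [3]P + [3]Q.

First 3P:
Repeated addition: build up to 3P.
2P: tangent at (0, 18): λ = (3·0² + 13)/(2·18) ≡ 13/13. 13⁻¹ ≡ 16 (mod 23) since 13·16 = 208 ≡ 1, so λ ≡ 13·16 ≡ 1.
  x = λ² - 0 - 0 = 1 - 0 ≡ 1; y = λ·(0 - 1) - 18 ≡ 4. → (1, 4)
3P: (1, 4) + (0, 18). λ = (18 - 4)/(0 - 1) ≡ 14/22 mod 23. 22⁻¹ ≡ 22 (mod 23) since 22·22 = 484 ≡ 1, so λ ≡ 9.
  x = λ² - 1 - 0 = 81 - 1 ≡ 11; y = λ·(1 - 11) - 4 ≡ 21. → (11, 21)
3P = (11, 21).
Next 3Q:
Repeated addition: build up to 3Q.
2Q: (12, 0) + (12, 0): same x and y₁ ≡ -y₂, so the sum is 𝒪.
3Q: 𝒪 + (12, 0) = (12, 0) (identity).
3Q = (12, 0).
Finally 3P + 3Q:
(11, 21) + (12, 0). λ = (0 - 21)/(12 - 11) ≡ 2/1 mod 23. 1⁻¹ ≡ 1 (mod 23), so λ ≡ 2.
  x = λ² - 11 - 12 = 4 - 23 ≡ 4; y = λ·(11 - 4) - 21 ≡ 16. → (4, 16)

(4, 16)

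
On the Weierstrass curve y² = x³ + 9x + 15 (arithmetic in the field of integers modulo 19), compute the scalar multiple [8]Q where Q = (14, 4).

Double-and-add on 8 = (1000)₂. Start with Q = (14, 4) for the leading 1-bit.
double: tangent at (14, 4): λ = (3·14² + 9)/(2·4) ≡ 8/8. 8⁻¹ ≡ 12 (mod 19) since 8·12 = 96 ≡ 1, so λ ≡ 8·12 ≡ 1.
  x = λ² - 14 - 14 = 1 - 28 ≡ 11; y = λ·(14 - 11) - 4 ≡ 18. → (11, 18)
double: tangent at (11, 18): λ = (3·11² + 9)/(2·18) ≡ 11/17. 17⁻¹ ≡ 9 (mod 19) since 17·9 = 153 ≡ 1, so λ ≡ 11·9 ≡ 4.
  x = λ² - 11 - 11 = 16 - 22 ≡ 13; y = λ·(11 - 13) - 18 ≡ 12. → (13, 12)
double: tangent at (13, 12): λ = (3·13² + 9)/(2·12) ≡ 3/5. 5⁻¹ ≡ 4 (mod 19), so λ ≡ 3·4 ≡ 12.
  x = λ² - 13 - 13 = 144 - 26 ≡ 4; y = λ·(13 - 4) - 12 ≡ 1. → (4, 1)

(4, 1)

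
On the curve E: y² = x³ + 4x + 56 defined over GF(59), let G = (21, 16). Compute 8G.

Double-and-add on 8 = (1000)₂. Start with G = (21, 16) for the leading 1-bit.
double: tangent at (21, 16): λ = (3·21² + 4)/(2·16) ≡ 29/32. 32⁻¹ ≡ 24 (mod 59) since 32·24 = 768 ≡ 1, so λ ≡ 29·24 ≡ 47.
  x = λ² - 21 - 21 = 2209 - 42 ≡ 43; y = λ·(21 - 43) - 16 ≡ 12. → (43, 12)
double: tangent at (43, 12): λ = (3·43² + 4)/(2·12) ≡ 5/24. 24⁻¹ ≡ 32 (mod 59), so λ ≡ 5·32 ≡ 42.
  x = λ² - 43 - 43 = 1764 - 86 ≡ 26; y = λ·(43 - 26) - 12 ≡ 53. → (26, 53)
double: tangent at (26, 53): λ = (3·26² + 4)/(2·53) ≡ 26/47. 47⁻¹ ≡ 54 (mod 59), so λ ≡ 26·54 ≡ 47.
  x = λ² - 26 - 26 = 2209 - 52 ≡ 33; y = λ·(26 - 33) - 53 ≡ 31. → (33, 31)

(33, 31)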